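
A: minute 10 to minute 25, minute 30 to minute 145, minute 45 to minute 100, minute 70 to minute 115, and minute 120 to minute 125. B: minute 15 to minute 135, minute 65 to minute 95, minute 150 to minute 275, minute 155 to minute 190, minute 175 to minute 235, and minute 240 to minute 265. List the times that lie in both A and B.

minute 15 to minute 25, minute 30 to minute 135

First set merges to minute 10 to minute 25, minute 30 to minute 145.
Second set merges to minute 15 to minute 135, minute 150 to minute 275.
minute 10 to minute 25 overlaps B on minute 15 to minute 25.
minute 30 to minute 145 overlaps B on minute 30 to minute 135.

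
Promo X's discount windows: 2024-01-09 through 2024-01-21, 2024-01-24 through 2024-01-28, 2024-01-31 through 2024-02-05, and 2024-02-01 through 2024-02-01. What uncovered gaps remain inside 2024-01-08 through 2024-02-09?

2024-01-08 through 2024-01-08, 2024-01-22 through 2024-01-23, 2024-01-29 through 2024-01-30, 2024-02-06 through 2024-02-09

After merging, the occupied span is 2024-01-09 through 2024-01-21, 2024-01-24 through 2024-01-28, 2024-01-31 through 2024-02-05.
Uncovered inside 2024-01-08 through 2024-02-09: 2024-01-08 through 2024-01-08, 2024-01-22 through 2024-01-23, 2024-01-29 through 2024-01-30, 2024-02-06 through 2024-02-09.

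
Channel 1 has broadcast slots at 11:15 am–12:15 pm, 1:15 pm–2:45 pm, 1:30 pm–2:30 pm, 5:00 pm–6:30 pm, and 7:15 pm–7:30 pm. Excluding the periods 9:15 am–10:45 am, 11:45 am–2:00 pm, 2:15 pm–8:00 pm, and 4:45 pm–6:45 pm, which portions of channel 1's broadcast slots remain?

A, merged: 11:15 am–12:15 pm, 1:15 pm–2:45 pm, 5:00 pm–6:30 pm, 7:15 pm–7:30 pm.
B, merged: 9:15 am–10:45 am, 11:45 am–2:00 pm, 2:15 pm–8:00 pm.
11:15 am–12:15 pm minus B → 11:15 am–11:45 am.
1:15 pm–2:45 pm minus B → 2:00 pm–2:15 pm.
5:00 pm–6:30 pm: fully covered by B → removed.
7:15 pm–7:30 pm: fully covered by B → removed.

11:15 am–11:45 am, 2:00 pm–2:15 pm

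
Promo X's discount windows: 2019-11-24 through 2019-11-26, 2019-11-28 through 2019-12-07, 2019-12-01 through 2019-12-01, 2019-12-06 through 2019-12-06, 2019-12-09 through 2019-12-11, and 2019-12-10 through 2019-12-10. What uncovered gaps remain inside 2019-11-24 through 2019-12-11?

The merged coverage is 2019-11-24 through 2019-11-26, 2019-11-28 through 2019-12-07, 2019-12-09 through 2019-12-11.
Gaps within 2019-11-24 through 2019-12-11: 2019-11-27 through 2019-11-27, 2019-12-08 through 2019-12-08.

2019-11-27 through 2019-11-27, 2019-12-08 through 2019-12-08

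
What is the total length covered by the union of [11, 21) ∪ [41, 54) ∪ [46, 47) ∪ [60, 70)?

33

Merged: [11, 21), [41, 54), [60, 70).
Lengths: 10 + 13 + 10 = 33.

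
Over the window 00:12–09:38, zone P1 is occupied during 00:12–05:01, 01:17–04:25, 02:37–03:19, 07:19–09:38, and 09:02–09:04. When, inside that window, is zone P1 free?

05:01-07:19

The merged coverage is 00:12-05:01, 07:19-09:38.
Gaps within 00:12-09:38: 05:01-07:19.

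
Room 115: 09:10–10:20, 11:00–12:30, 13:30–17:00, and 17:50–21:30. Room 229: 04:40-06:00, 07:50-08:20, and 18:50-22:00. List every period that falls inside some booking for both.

09:10–10:20 meets no B interval.
11:00–12:30 meets no B interval.
13:30–17:00 meets no B interval.
17:50–21:30 ∩ B → 18:50–21:30.

18:50–21:30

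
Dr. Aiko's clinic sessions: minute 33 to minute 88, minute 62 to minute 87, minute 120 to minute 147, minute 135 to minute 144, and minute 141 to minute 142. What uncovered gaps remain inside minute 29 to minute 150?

The merged coverage is minute 33 to minute 88, minute 120 to minute 147.
Uncovered inside minute 29 to minute 150: minute 29 to minute 33, minute 88 to minute 120, minute 147 to minute 150.

minute 29 to minute 33, minute 88 to minute 120, minute 147 to minute 150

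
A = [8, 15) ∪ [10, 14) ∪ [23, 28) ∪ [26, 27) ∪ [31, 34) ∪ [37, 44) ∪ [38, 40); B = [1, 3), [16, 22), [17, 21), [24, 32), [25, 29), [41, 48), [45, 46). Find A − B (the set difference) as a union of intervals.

A, merged: [8, 15), [23, 28), [31, 34), [37, 44).
B, merged: [1, 3), [16, 22), [24, 32), [41, 48).
[8, 15): no B overlap → unchanged.
[23, 28) minus B → [23, 24).
[31, 34) minus B → [32, 34).
[37, 44) minus B → [37, 41).

[8, 15) ∪ [23, 24) ∪ [32, 34) ∪ [37, 41)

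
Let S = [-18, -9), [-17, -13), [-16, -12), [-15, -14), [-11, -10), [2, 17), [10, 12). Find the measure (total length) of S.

Merged: [-18, -9), [2, 17).
Lengths: 9 + 15 = 24.

24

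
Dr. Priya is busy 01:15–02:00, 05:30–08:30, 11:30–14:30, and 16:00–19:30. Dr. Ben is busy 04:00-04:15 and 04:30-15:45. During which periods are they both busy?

05:30–08:30, 11:30–14:30

01:15–02:00 falls entirely outside B.
05:30–08:30 overlaps B on 05:30–08:30.
11:30–14:30 overlaps B on 11:30–14:30.
16:00–19:30 falls entirely outside B.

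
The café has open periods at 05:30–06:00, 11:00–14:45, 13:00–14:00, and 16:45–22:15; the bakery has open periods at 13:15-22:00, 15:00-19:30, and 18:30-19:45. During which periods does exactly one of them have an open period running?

First set merges to 05:30–06:00, 11:00–14:45, 16:45–22:15.
Second set merges to 13:15–22:00.
A \ B = 05:30–06:00, 11:00–13:15, 22:00–22:15.
B \ A = 14:45–16:45.
Union of the two gives the symmetric difference.

05:30–06:00, 11:00–13:15, 14:45–16:45, 22:00–22:15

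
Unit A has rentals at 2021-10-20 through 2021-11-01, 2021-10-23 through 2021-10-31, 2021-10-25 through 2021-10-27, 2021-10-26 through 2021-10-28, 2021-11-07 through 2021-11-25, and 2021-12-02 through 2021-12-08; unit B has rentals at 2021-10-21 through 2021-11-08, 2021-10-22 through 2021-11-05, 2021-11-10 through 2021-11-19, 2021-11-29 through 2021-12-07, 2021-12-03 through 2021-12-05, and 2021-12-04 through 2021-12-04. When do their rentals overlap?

2021-10-21 through 2021-11-01, 2021-11-07 through 2021-11-08, 2021-11-10 through 2021-11-19, 2021-12-02 through 2021-12-07

A, merged: 2021-10-20 through 2021-11-01, 2021-11-07 through 2021-11-25, 2021-12-02 through 2021-12-08.
B, merged: 2021-10-21 through 2021-11-08, 2021-11-10 through 2021-11-19, 2021-11-29 through 2021-12-07.
2021-10-20 through 2021-11-01 meets the second set on 2021-10-21 through 2021-11-01.
2021-11-07 through 2021-11-25 meets the second set on 2021-11-07 through 2021-11-08, 2021-11-10 through 2021-11-19.
2021-12-02 through 2021-12-08 meets the second set on 2021-12-02 through 2021-12-07.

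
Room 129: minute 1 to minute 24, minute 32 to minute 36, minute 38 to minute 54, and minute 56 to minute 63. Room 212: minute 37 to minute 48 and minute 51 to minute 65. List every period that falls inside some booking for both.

minute 38 to minute 48, minute 51 to minute 54, minute 56 to minute 63

minute 1 to minute 24 meets no B interval.
minute 32 to minute 36 meets no B interval.
minute 38 to minute 54 ∩ B → minute 38 to minute 48, minute 51 to minute 54.
minute 56 to minute 63 ∩ B → minute 56 to minute 63.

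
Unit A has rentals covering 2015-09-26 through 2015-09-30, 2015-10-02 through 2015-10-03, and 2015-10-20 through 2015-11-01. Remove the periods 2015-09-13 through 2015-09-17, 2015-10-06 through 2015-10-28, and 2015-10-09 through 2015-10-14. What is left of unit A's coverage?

Merge the second list: 2015-09-13 through 2015-09-17, 2015-10-06 through 2015-10-28.
2015-09-26 through 2015-09-30 is untouched.
2015-10-02 through 2015-10-03 is untouched.
2015-10-20 through 2015-11-01 with B removed leaves 2015-10-29 through 2015-11-01.

2015-09-26 through 2015-09-30, 2015-10-02 through 2015-10-03, 2015-10-29 through 2015-11-01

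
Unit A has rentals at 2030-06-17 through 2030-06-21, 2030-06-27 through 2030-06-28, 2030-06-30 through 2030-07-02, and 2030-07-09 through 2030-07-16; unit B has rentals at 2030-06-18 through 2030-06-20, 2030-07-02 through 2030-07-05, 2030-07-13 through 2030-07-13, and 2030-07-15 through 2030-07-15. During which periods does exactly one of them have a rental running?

Only in the first: 2030-06-17 through 2030-06-17, 2030-06-21 through 2030-06-21, 2030-06-27 through 2030-06-28, 2030-06-30 through 2030-07-01, 2030-07-09 through 2030-07-12, 2030-07-14 through 2030-07-14, 2030-07-16 through 2030-07-16.
Only in the second: 2030-07-03 through 2030-07-05.
Together these are the periods covered by exactly one.

2030-06-17 through 2030-06-17, 2030-06-21 through 2030-06-21, 2030-06-27 through 2030-06-28, 2030-06-30 through 2030-07-01, 2030-07-03 through 2030-07-05, 2030-07-09 through 2030-07-12, 2030-07-14 through 2030-07-14, 2030-07-16 through 2030-07-16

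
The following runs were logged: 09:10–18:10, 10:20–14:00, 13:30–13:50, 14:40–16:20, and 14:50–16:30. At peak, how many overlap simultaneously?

Walk the sorted start/end points keeping a running depth.
The depth first hits 3 at 13:30.

3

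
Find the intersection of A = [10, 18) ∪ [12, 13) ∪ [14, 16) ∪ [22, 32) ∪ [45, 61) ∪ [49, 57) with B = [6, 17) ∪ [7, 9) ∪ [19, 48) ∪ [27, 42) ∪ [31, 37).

A, merged: [10, 18), [22, 32), [45, 61).
B, merged: [6, 17), [19, 48).
[10, 18) meets the second set on [10, 17).
[22, 32) meets the second set on [22, 32).
[45, 61) meets the second set on [45, 48).

[10, 17) ∪ [22, 32) ∪ [45, 48)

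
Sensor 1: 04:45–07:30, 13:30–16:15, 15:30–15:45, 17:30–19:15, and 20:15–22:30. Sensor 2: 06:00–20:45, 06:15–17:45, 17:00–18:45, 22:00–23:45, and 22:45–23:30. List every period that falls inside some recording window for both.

06:00–07:30, 13:30–16:15, 17:30–19:15, 20:15–20:45, 22:00–22:30

A, merged: 04:45–07:30, 13:30–16:15, 17:30–19:15, 20:15–22:30.
B, merged: 06:00–20:45, 22:00–23:45.
04:45–07:30 overlaps B on 06:00–07:30.
13:30–16:15 overlaps B on 13:30–16:15.
17:30–19:15 overlaps B on 17:30–19:15.
20:15–22:30 overlaps B on 20:15–20:45, 22:00–22:30.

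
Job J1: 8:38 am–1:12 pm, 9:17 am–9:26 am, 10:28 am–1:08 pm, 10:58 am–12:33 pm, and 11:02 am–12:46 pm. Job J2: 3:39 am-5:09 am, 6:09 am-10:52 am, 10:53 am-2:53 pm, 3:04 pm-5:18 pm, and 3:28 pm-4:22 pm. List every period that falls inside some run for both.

8:38 am-10:52 am, 10:53 am-1:12 pm

Merge the first list: 8:38 am-1:12 pm.
Merge the second list: 3:39 am-5:09 am, 6:09 am-10:52 am, 10:53 am-2:53 pm, 3:04 pm-5:18 pm.
8:38 am-1:12 pm meets the second set on 8:38 am-10:52 am, 10:53 am-1:12 pm.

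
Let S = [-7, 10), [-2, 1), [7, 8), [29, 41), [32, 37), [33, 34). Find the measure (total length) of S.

29

Merged: [-7, 10), [29, 41).
Lengths: 17 + 12 = 29.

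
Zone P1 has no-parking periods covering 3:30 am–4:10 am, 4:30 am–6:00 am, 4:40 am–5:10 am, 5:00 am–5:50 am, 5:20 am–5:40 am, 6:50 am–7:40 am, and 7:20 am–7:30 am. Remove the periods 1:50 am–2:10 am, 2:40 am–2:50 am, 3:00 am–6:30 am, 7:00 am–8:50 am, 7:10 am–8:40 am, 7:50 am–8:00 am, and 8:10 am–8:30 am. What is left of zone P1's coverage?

A, merged: 3:30 am-4:10 am, 4:30 am-6:00 am, 6:50 am-7:40 am.
B, merged: 1:50 am-2:10 am, 2:40 am-2:50 am, 3:00 am-6:30 am, 7:00 am-8:50 am.
3:30 am-4:10 am lies entirely inside B → drops out.
4:30 am-6:00 am lies entirely inside B → drops out.
6:50 am-7:40 am with B removed leaves 6:50 am-7:00 am.

6:50 am-7:00 am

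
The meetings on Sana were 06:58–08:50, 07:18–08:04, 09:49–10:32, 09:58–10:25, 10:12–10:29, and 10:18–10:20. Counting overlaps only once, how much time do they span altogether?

2 h 35 min

Merged: 06:58–08:50, 09:49–10:32.
Lengths: 1 h 52 min + 43 min = 2 h 35 min.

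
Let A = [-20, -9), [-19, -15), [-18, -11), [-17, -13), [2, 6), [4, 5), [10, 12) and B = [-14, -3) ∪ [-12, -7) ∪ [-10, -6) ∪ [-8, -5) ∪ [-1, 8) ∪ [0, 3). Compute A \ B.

Merge the first list: [-20, -9), [2, 6), [10, 12).
Merge the second list: [-14, -3), [-1, 8).
[-20, -9) with B removed leaves [-20, -14).
[2, 6) lies entirely inside B → drops out.
[10, 12) is untouched.

[-20, -14) ∪ [10, 12)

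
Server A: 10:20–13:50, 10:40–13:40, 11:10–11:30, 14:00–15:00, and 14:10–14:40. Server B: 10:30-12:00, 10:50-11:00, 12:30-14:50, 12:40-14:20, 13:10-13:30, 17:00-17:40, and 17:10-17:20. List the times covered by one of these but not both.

A, merged: 10:20–13:50, 14:00–15:00.
B, merged: 10:30–12:00, 12:30–14:50, 17:00–17:40.
A but not B: 10:20–10:30, 12:00–12:30, 14:50–15:00.
B but not A: 13:50–14:00, 17:00–17:40.
Combining gives A △ B.

10:20–10:30, 12:00–12:30, 13:50–14:00, 14:50–15:00, 17:00–17:40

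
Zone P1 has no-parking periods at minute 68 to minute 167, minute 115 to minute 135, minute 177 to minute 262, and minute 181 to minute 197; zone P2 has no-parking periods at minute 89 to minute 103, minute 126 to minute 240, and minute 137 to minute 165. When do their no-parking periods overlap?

minute 89 to minute 103, minute 126 to minute 167, minute 177 to minute 240

A, merged: minute 68 to minute 167, minute 177 to minute 262.
B, merged: minute 89 to minute 103, minute 126 to minute 240.
minute 68 to minute 167 ∩ B → minute 89 to minute 103, minute 126 to minute 167.
minute 177 to minute 262 ∩ B → minute 177 to minute 240.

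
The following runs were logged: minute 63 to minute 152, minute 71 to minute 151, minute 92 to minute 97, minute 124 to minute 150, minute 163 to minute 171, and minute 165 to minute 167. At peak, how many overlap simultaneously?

3

Sweep endpoints in order; track running count of active intervals.
Peak of 3 reached at minute 92.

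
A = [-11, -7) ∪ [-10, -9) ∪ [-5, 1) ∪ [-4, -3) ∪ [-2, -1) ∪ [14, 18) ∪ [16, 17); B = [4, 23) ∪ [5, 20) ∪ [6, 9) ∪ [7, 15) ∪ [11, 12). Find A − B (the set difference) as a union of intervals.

[-11, -7) ∪ [-5, 1)

First set merges to [-11, -7), [-5, 1), [14, 18).
Second set merges to [4, 23).
[-11, -7): no B overlap → unchanged.
[-5, 1): no B overlap → unchanged.
[14, 18): fully covered by B → removed.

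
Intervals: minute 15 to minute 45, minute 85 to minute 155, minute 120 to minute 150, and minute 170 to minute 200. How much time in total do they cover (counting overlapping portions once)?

130 minutes

Merged: minute 15 to minute 45, minute 85 to minute 155, minute 170 to minute 200.
Lengths: 30 minutes + 70 minutes + 30 minutes = 130 minutes.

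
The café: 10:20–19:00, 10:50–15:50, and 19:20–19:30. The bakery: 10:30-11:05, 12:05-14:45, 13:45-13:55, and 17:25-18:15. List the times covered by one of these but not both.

10:20–10:30, 11:05–12:05, 14:45–17:25, 18:15–19:00, 19:20–19:30

Merge the first list: 10:20–19:00, 19:20–19:30.
Merge the second list: 10:30–11:05, 12:05–14:45, 17:25–18:15.
A \ B = 10:20–10:30, 11:05–12:05, 14:45–17:25, 18:15–19:00, 19:20–19:30.
B \ A = none.
Union of the two gives the symmetric difference.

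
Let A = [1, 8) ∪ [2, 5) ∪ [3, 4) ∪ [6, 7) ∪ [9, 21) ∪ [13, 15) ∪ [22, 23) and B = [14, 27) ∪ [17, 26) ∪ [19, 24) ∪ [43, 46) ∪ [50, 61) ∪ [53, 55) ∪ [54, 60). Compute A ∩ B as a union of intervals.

A, merged: [1, 8), [9, 21), [22, 23).
B, merged: [14, 27), [43, 46), [50, 61).
[1, 8): no overlap with the second set.
[9, 21) meets the second set on [14, 21).
[22, 23) meets the second set on [22, 23).

[14, 21) ∪ [22, 23)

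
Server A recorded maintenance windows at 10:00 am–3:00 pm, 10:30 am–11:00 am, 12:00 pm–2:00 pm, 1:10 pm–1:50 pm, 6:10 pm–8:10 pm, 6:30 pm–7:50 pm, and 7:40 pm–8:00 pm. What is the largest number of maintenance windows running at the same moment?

At 1:10 pm, 3 of the intervals are simultaneously active.
No point has more.

3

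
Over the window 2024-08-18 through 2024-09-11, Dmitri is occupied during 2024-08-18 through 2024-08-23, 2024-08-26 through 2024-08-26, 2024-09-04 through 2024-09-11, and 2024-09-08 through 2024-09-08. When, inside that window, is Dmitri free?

After merging, the occupied span is 2024-08-18 through 2024-08-23, 2024-08-26 through 2024-08-26, 2024-09-04 through 2024-09-11.
Uncovered inside 2024-08-18 through 2024-09-11: 2024-08-24 through 2024-08-25, 2024-08-27 through 2024-09-03.

2024-08-24 through 2024-08-25, 2024-08-27 through 2024-09-03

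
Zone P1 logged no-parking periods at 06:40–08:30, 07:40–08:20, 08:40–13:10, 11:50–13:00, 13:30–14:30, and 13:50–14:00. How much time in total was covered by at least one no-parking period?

Merged: 06:40–08:30, 08:40–13:10, 13:30–14:30.
Lengths: 1 h 50 min + 4 h 30 min + 1 h = 7 h 20 min.

7 h 20 min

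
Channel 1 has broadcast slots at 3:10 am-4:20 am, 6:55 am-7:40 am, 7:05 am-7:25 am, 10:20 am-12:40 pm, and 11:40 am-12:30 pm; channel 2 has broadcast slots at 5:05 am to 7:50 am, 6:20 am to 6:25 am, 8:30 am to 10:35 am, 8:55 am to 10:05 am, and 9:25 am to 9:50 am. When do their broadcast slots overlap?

6:55 am–7:40 am, 10:20 am–10:35 am

First set merges to 3:10 am–4:20 am, 6:55 am–7:40 am, 10:20 am–12:40 pm.
Second set merges to 5:05 am–7:50 am, 8:30 am–10:35 am.
3:10 am–4:20 am: no overlap with the second set.
6:55 am–7:40 am meets the second set on 6:55 am–7:40 am.
10:20 am–12:40 pm meets the second set on 10:20 am–10:35 am.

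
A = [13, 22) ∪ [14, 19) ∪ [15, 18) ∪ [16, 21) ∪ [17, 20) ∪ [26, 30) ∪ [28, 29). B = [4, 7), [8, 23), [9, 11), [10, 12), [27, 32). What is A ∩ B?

First set merges to [13, 22), [26, 30).
Second set merges to [4, 7), [8, 23), [27, 32).
[13, 22) ∩ B → [13, 22).
[26, 30) ∩ B → [27, 30).

[13, 22) ∪ [27, 30)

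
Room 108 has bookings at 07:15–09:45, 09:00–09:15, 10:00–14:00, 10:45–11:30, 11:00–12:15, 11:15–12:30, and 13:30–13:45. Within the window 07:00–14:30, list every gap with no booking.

After merging, the occupied span is 07:15–09:45, 10:00–14:00.
Gaps within 07:00–14:30: 07:00–07:15, 09:45–10:00, 14:00–14:30.

07:00–07:15, 09:45–10:00, 14:00–14:30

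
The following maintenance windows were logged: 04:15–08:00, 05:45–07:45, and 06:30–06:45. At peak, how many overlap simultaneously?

At 06:30, 3 of the intervals are simultaneously active.
No point has more.

3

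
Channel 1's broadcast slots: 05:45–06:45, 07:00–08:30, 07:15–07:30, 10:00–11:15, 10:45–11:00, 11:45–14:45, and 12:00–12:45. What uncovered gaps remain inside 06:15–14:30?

06:45–07:00, 08:30–10:00, 11:15–11:45

The merged coverage is 05:45–06:45, 07:00–08:30, 10:00–11:15, 11:45–14:45.
Complement within 06:15–14:30: 06:45–07:00, 08:30–10:00, 11:15–11:45.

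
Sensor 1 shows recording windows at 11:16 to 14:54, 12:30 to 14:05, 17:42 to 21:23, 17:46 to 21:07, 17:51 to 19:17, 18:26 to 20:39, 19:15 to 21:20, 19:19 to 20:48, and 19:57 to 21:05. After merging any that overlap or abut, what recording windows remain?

12:30–14:05 overlaps/touches 11:16–14:54 → extend to 11:16–14:54.
17:42–21:23 is disjoint → start new block.
17:46–21:07 overlaps/touches 17:42–21:23 → extend to 17:42–21:23.
17:51–19:17 overlaps/touches 17:42–21:23 → extend to 17:42–21:23.
18:26–20:39 overlaps/touches 17:42–21:23 → extend to 17:42–21:23.
19:15–21:20 overlaps/touches 17:42–21:23 → extend to 17:42–21:23.
19:19–20:48 overlaps/touches 17:42–21:23 → extend to 17:42–21:23.
19:57–21:05 overlaps/touches 17:42–21:23 → extend to 17:42–21:23.

11:16–14:54, 17:42–21:23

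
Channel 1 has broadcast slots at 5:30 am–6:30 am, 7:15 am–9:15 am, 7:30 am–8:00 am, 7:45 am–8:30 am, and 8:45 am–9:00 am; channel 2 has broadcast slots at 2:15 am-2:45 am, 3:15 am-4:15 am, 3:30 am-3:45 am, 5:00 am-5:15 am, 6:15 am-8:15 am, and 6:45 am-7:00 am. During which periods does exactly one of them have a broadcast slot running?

2:15 am–2:45 am, 3:15 am–4:15 am, 5:00 am–5:15 am, 5:30 am–6:15 am, 6:30 am–7:15 am, 8:15 am–9:15 am

First set merges to 5:30 am–6:30 am, 7:15 am–9:15 am.
Second set merges to 2:15 am–2:45 am, 3:15 am–4:15 am, 5:00 am–5:15 am, 6:15 am–8:15 am.
A but not B: 5:30 am–6:15 am, 8:15 am–9:15 am.
B but not A: 2:15 am–2:45 am, 3:15 am–4:15 am, 5:00 am–5:15 am, 6:30 am–7:15 am.
Combining gives A △ B.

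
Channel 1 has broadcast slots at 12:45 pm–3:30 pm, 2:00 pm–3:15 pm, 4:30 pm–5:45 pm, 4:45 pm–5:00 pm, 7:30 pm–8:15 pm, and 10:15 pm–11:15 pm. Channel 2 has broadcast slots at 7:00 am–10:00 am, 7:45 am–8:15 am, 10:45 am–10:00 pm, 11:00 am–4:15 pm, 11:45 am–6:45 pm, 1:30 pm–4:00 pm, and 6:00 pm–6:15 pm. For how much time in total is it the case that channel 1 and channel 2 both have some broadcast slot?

A, merged: 12:45 pm–3:30 pm, 4:30 pm–5:45 pm, 7:30 pm–8:15 pm, 10:15 pm–11:15 pm.
B, merged: 7:00 am–10:00 am, 10:45 am–10:00 pm.
A ∩ B = 12:45 pm–3:30 pm, 4:30 pm–5:45 pm, 7:30 pm–8:15 pm.
Total: 2 h 45 min + 1 h 15 min + 45 min = 4 h 45 min.

4 h 45 min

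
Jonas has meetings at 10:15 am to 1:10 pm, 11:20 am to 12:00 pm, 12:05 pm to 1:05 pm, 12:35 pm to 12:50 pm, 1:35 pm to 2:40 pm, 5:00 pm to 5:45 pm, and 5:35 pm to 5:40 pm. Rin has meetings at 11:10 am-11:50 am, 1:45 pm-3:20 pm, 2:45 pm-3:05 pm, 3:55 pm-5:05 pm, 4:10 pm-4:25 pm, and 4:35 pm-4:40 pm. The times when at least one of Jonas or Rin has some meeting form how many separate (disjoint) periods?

A, merged: 10:15 am–1:10 pm, 1:35 pm–2:40 pm, 5:00 pm–5:45 pm.
B, merged: 11:10 am–11:50 am, 1:45 pm–3:20 pm, 3:55 pm–5:05 pm.
A ∪ B = 10:15 am–1:10 pm, 1:35 pm–3:20 pm, 3:55 pm–5:45 pm.
That is 3 disjoint pieces.

3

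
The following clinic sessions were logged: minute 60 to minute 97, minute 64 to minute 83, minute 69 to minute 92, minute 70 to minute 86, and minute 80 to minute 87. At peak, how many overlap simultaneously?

5

Sweep endpoints in order; track running count of active intervals.
Peak of 5 reached at minute 80.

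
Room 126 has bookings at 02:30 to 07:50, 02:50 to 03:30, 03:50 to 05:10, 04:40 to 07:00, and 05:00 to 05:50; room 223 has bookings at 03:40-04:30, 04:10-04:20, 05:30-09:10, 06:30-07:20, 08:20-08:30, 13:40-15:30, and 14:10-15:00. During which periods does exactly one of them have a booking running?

A, merged: 02:30–07:50.
B, merged: 03:40–04:30, 05:30–09:10, 13:40–15:30.
Only in the first: 02:30–03:40, 04:30–05:30.
Only in the second: 07:50–09:10, 13:40–15:30.
Together these are the periods covered by exactly one.

02:30–03:40, 04:30–05:30, 07:50–09:10, 13:40–15:30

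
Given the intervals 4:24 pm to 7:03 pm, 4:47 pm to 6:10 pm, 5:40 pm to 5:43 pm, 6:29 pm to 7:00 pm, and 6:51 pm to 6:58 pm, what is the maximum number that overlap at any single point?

Walk the sorted start/end points keeping a running depth.
The depth first hits 3 at 5:40 pm.

3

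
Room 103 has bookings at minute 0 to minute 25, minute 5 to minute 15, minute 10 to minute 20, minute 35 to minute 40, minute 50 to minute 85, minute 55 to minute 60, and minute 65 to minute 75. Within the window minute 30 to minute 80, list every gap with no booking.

After merging, the occupied span is minute 0 to minute 25, minute 35 to minute 40, minute 50 to minute 85.
Uncovered inside minute 30 to minute 80: minute 30 to minute 35, minute 40 to minute 50.

minute 30 to minute 35, minute 40 to minute 50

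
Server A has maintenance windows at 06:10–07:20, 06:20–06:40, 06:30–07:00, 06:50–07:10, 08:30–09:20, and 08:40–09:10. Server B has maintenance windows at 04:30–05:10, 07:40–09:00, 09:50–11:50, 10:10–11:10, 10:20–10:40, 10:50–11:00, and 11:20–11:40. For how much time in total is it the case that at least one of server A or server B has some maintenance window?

Merge the first list: 06:10–07:20, 08:30–09:20.
Merge the second list: 04:30–05:10, 07:40–09:00, 09:50–11:50.
A ∪ B = 04:30–05:10, 06:10–07:20, 07:40–09:20, 09:50–11:50.
Total: 40 min + 1 h 10 min + 1 h 40 min + 2 h = 5 h 30 min.

5 h 30 min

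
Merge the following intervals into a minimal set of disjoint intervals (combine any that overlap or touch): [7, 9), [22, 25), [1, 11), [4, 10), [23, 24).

[1, 11) ∪ [22, 25)

Sort by start: [1, 11), [4, 10), [7, 9), [22, 25), [23, 24).
[4, 10) overlaps/touches [1, 11) → extend to [1, 11).
[7, 9) overlaps/touches [1, 11) → extend to [1, 11).
[22, 25) is disjoint → start new block.
[23, 24) overlaps/touches [22, 25) → extend to [22, 25).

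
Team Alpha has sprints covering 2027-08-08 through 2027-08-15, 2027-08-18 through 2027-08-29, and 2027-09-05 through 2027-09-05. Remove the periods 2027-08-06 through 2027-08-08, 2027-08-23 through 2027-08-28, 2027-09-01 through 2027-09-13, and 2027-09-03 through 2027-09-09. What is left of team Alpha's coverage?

2027-08-09 through 2027-08-15, 2027-08-18 through 2027-08-22, 2027-08-29 through 2027-08-29

B, merged: 2027-08-06 through 2027-08-08, 2027-08-23 through 2027-08-28, 2027-09-01 through 2027-09-13.
2027-08-08 through 2027-08-15 with B removed leaves 2027-08-09 through 2027-08-15.
2027-08-18 through 2027-08-29 with B removed leaves 2027-08-18 through 2027-08-22, 2027-08-29 through 2027-08-29.
2027-09-05 through 2027-09-05 lies entirely inside B → drops out.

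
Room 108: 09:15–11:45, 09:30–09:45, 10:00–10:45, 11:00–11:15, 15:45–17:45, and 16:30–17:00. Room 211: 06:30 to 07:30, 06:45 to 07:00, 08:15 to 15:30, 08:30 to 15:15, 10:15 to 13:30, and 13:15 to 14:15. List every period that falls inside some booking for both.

09:15–11:45

Merge the first list: 09:15–11:45, 15:45–17:45.
Merge the second list: 06:30–07:30, 08:15–15:30.
09:15–11:45 ∩ B → 09:15–11:45.
15:45–17:45 meets no B interval.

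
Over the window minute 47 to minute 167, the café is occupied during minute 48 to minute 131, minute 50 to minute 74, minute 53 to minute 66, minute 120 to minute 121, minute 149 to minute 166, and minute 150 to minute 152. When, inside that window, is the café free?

The merged coverage is minute 48 to minute 131, minute 149 to minute 166.
Complement within minute 47 to minute 167: minute 47 to minute 48, minute 131 to minute 149, minute 166 to minute 167.

minute 47 to minute 48, minute 131 to minute 149, minute 166 to minute 167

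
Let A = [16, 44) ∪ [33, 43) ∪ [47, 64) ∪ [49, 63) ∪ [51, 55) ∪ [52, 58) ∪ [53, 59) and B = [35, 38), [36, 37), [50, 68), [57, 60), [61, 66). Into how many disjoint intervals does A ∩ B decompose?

First set merges to [16, 44), [47, 64).
Second set merges to [35, 38), [50, 68).
A ∩ B = [35, 38), [50, 64).
That is 2 disjoint pieces.

2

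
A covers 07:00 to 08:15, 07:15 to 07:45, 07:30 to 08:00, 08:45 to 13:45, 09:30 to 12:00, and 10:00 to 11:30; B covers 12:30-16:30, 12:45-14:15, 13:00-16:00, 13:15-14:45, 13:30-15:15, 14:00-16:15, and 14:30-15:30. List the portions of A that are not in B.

First set merges to 07:00–08:15, 08:45–13:45.
Second set merges to 12:30–16:30.
07:00–08:15: nothing removed.
08:45–13:45 \ B = 08:45–12:30.

07:00–08:15, 08:45–12:30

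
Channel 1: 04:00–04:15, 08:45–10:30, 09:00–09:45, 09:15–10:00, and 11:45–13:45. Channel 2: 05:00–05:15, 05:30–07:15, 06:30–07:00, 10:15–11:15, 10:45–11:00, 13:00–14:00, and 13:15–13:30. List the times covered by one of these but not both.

04:00–04:15, 05:00–05:15, 05:30–07:15, 08:45–10:15, 10:30–11:15, 11:45–13:00, 13:45–14:00

A, merged: 04:00–04:15, 08:45–10:30, 11:45–13:45.
B, merged: 05:00–05:15, 05:30–07:15, 10:15–11:15, 13:00–14:00.
Only in the first: 04:00–04:15, 08:45–10:15, 11:45–13:00.
Only in the second: 05:00–05:15, 05:30–07:15, 10:30–11:15, 13:45–14:00.
Together these are the periods covered by exactly one.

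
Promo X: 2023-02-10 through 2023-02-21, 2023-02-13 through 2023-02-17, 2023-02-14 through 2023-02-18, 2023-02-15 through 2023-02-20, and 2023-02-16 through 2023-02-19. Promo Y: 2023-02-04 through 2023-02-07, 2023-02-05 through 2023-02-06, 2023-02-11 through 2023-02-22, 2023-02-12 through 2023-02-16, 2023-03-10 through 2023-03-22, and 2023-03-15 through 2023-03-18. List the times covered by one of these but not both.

2023-02-04 through 2023-02-07, 2023-02-10 through 2023-02-10, 2023-02-22 through 2023-02-22, 2023-03-10 through 2023-03-22

Merge the first list: 2023-02-10 through 2023-02-21.
Merge the second list: 2023-02-04 through 2023-02-07, 2023-02-11 through 2023-02-22, 2023-03-10 through 2023-03-22.
A \ B = 2023-02-10 through 2023-02-10.
B \ A = 2023-02-04 through 2023-02-07, 2023-02-22 through 2023-02-22, 2023-03-10 through 2023-03-22.
Union of the two gives the symmetric difference.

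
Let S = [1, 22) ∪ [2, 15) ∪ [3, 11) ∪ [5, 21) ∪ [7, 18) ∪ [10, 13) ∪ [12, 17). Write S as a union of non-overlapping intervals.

[1, 22)

[2, 15) overlaps/touches [1, 22) → extend to [1, 22).
[3, 11) overlaps/touches [1, 22) → extend to [1, 22).
[5, 21) overlaps/touches [1, 22) → extend to [1, 22).
[7, 18) overlaps/touches [1, 22) → extend to [1, 22).
[10, 13) overlaps/touches [1, 22) → extend to [1, 22).
[12, 17) overlaps/touches [1, 22) → extend to [1, 22).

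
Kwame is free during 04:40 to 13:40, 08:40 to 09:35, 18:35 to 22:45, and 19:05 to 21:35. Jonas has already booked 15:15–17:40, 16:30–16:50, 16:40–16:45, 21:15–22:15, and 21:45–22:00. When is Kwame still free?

04:40–13:40, 18:35–21:15, 22:15–22:45

Merge the first list: 04:40–13:40, 18:35–22:45.
Merge the second list: 15:15–17:40, 21:15–22:15.
04:40–13:40 is untouched.
18:35–22:45 with B removed leaves 18:35–21:15, 22:15–22:45.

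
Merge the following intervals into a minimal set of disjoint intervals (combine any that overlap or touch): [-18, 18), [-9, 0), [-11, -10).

[-18, 18)

Sort by start: [-18, 18), [-11, -10), [-9, 0).
[-11, -10) overlaps/touches [-18, 18) → extend to [-18, 18).
[-9, 0) overlaps/touches [-18, 18) → extend to [-18, 18).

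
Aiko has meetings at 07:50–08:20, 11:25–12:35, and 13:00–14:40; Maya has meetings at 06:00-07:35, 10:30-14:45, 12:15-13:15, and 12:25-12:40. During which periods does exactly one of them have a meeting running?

Second set merges to 06:00-07:35, 10:30-14:45.
A \ B = 07:50-08:20.
B \ A = 06:00-07:35, 10:30-11:25, 12:35-13:00, 14:40-14:45.
Union of the two gives the symmetric difference.

06:00-07:35, 07:50-08:20, 10:30-11:25, 12:35-13:00, 14:40-14:45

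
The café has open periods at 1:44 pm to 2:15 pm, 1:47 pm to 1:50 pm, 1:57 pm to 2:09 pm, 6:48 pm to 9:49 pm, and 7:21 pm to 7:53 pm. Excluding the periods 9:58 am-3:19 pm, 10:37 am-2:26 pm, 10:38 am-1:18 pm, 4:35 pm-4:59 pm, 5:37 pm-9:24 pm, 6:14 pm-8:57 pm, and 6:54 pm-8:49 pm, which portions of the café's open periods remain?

9:24 pm-9:49 pm

Merge the first list: 1:44 pm-2:15 pm, 6:48 pm-9:49 pm.
Merge the second list: 9:58 am-3:19 pm, 4:35 pm-4:59 pm, 5:37 pm-9:24 pm.
1:44 pm-2:15 pm: fully covered by B → removed.
6:48 pm-9:49 pm minus B → 9:24 pm-9:49 pm.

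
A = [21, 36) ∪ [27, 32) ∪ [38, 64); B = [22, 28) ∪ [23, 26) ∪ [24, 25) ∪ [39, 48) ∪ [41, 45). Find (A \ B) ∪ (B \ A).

[21, 22) ∪ [28, 36) ∪ [38, 39) ∪ [48, 64)

Merge the first list: [21, 36), [38, 64).
Merge the second list: [22, 28), [39, 48).
A but not B: [21, 22), [28, 36), [38, 39), [48, 64).
B but not A: none.
Combining gives A △ B.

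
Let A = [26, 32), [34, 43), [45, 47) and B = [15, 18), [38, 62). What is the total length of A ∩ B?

7

A ∩ B = [38, 43), [45, 47).
Total: 5 + 2 = 7.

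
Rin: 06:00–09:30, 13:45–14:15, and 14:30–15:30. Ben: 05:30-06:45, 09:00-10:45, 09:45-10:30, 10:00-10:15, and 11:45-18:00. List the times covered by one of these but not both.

Merge the second list: 05:30–06:45, 09:00–10:45, 11:45–18:00.
Only in the first: 06:45–09:00.
Only in the second: 05:30–06:00, 09:30–10:45, 11:45–13:45, 14:15–14:30, 15:30–18:00.
Together these are the periods covered by exactly one.

05:30–06:00, 06:45–09:00, 09:30–10:45, 11:45–13:45, 14:15–14:30, 15:30–18:00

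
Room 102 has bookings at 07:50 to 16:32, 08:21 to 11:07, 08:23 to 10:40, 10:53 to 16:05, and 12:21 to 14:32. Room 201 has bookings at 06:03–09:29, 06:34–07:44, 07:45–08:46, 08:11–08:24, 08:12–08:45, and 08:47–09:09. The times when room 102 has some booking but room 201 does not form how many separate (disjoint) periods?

1

First set merges to 07:50–16:32.
Second set merges to 06:03–09:29.
A \ B = 09:29–16:32.
That is 1 disjoint piece.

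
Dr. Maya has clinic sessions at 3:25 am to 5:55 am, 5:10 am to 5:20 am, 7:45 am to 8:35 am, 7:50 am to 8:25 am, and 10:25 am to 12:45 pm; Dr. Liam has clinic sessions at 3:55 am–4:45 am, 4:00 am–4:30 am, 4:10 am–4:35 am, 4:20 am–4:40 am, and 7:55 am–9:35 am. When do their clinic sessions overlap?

Merge the first list: 3:25 am-5:55 am, 7:45 am-8:35 am, 10:25 am-12:45 pm.
Merge the second list: 3:55 am-4:45 am, 7:55 am-9:35 am.
3:25 am-5:55 am meets the second set on 3:55 am-4:45 am.
7:45 am-8:35 am meets the second set on 7:55 am-8:35 am.
10:25 am-12:45 pm: no overlap with the second set.

3:55 am-4:45 am, 7:55 am-8:35 am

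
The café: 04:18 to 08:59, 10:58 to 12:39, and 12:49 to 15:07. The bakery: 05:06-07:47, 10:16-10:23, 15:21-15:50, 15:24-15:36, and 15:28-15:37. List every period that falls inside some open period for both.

05:06–07:47

Second set merges to 05:06–07:47, 10:16–10:23, 15:21–15:50.
04:18–08:59 ∩ B → 05:06–07:47.
10:58–12:39 meets no B interval.
12:49–15:07 meets no B interval.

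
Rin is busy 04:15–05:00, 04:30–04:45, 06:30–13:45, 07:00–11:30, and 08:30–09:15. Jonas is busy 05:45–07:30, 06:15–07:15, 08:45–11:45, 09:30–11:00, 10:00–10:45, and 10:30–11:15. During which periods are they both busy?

06:30-07:30, 08:45-11:45

First set merges to 04:15-05:00, 06:30-13:45.
Second set merges to 05:45-07:30, 08:45-11:45.
04:15-05:00 falls entirely outside B.
06:30-13:45 overlaps B on 06:30-07:30, 08:45-11:45.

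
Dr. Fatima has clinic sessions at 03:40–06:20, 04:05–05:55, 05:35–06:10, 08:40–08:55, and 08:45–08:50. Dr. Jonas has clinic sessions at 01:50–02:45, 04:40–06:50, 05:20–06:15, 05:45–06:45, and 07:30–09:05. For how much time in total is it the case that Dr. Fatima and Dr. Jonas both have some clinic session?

1 h 55 min

First set merges to 03:40-06:20, 08:40-08:55.
Second set merges to 01:50-02:45, 04:40-06:50, 07:30-09:05.
A ∩ B = 04:40-06:20, 08:40-08:55.
Total: 1 h 40 min + 15 min = 1 h 55 min.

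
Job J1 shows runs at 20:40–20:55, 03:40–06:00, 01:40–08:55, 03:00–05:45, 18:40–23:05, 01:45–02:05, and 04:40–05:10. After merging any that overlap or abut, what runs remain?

01:40-08:55, 18:40-23:05

Sort by start: 01:40-08:55, 01:45-02:05, 03:00-05:45, 03:40-06:00, 04:40-05:10, 18:40-23:05, 20:40-20:55.
01:45-02:05 overlaps/touches 01:40-08:55 → extend to 01:40-08:55.
03:00-05:45 overlaps/touches 01:40-08:55 → extend to 01:40-08:55.
03:40-06:00 overlaps/touches 01:40-08:55 → extend to 01:40-08:55.
04:40-05:10 overlaps/touches 01:40-08:55 → extend to 01:40-08:55.
18:40-23:05 is disjoint → start new block.
20:40-20:55 overlaps/touches 18:40-23:05 → extend to 18:40-23:05.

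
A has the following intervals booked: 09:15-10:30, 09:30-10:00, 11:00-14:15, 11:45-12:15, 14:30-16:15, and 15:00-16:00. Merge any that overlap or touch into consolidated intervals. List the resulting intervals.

09:15-10:30, 11:00-14:15, 14:30-16:15

09:30-10:00 overlaps/touches 09:15-10:30 → extend to 09:15-10:30.
11:00-14:15 is disjoint → start new block.
11:45-12:15 overlaps/touches 11:00-14:15 → extend to 11:00-14:15.
14:30-16:15 is disjoint → start new block.
15:00-16:00 overlaps/touches 14:30-16:15 → extend to 14:30-16:15.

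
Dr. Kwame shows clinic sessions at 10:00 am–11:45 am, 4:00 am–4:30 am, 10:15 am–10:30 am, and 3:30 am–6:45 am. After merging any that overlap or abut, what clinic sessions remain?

Sort by start: 3:30 am-6:45 am, 4:00 am-4:30 am, 10:00 am-11:45 am, 10:15 am-10:30 am.
4:00 am-4:30 am overlaps/touches 3:30 am-6:45 am → extend to 3:30 am-6:45 am.
10:00 am-11:45 am is disjoint → start new block.
10:15 am-10:30 am overlaps/touches 10:00 am-11:45 am → extend to 10:00 am-11:45 am.

3:30 am-6:45 am, 10:00 am-11:45 am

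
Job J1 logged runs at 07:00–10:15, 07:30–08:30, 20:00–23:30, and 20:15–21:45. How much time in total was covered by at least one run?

Merged: 07:00–10:15, 20:00–23:30.
Lengths: 3 h 15 min + 3 h 30 min = 6 h 45 min.

6 h 45 min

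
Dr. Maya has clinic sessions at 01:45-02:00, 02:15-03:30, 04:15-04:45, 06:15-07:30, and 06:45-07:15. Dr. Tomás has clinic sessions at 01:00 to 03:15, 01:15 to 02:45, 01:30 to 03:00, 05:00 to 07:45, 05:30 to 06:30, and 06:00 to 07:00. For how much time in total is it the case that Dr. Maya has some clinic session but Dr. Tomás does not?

Merge the first list: 01:45–02:00, 02:15–03:30, 04:15–04:45, 06:15–07:30.
Merge the second list: 01:00–03:15, 05:00–07:45.
A \ B = 03:15–03:30, 04:15–04:45.
Total: 15 min + 30 min = 45 min.

45 min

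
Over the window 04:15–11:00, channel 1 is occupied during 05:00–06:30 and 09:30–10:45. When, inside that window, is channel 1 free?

04:15–05:00, 06:30–09:30, 10:45–11:00

After merging, the occupied span is 05:00–06:30, 09:30–10:45.
Complement within 04:15–11:00: 04:15–05:00, 06:30–09:30, 10:45–11:00.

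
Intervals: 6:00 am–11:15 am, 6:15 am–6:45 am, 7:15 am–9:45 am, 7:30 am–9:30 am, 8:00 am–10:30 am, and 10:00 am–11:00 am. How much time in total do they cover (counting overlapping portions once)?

5 h 15 min

Merged: 6:00 am–11:15 am.
Length: 5 h 15 min.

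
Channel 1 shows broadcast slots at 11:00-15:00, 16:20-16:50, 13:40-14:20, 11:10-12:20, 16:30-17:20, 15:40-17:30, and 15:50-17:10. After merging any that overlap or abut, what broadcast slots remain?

11:00-15:00, 15:40-17:30

Sort by start: 11:00-15:00, 11:10-12:20, 13:40-14:20, 15:40-17:30, 15:50-17:10, 16:20-16:50, 16:30-17:20.
11:10-12:20 overlaps/touches 11:00-15:00 → extend to 11:00-15:00.
13:40-14:20 overlaps/touches 11:00-15:00 → extend to 11:00-15:00.
15:40-17:30 is disjoint → start new block.
15:50-17:10 overlaps/touches 15:40-17:30 → extend to 15:40-17:30.
16:20-16:50 overlaps/touches 15:40-17:30 → extend to 15:40-17:30.
16:30-17:20 overlaps/touches 15:40-17:30 → extend to 15:40-17:30.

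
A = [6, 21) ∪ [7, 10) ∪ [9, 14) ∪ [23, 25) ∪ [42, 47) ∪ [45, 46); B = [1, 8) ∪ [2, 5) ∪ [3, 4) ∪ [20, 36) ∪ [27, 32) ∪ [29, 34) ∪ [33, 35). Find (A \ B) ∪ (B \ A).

A, merged: [6, 21), [23, 25), [42, 47).
B, merged: [1, 8), [20, 36).
A \ B = [8, 20), [42, 47).
B \ A = [1, 6), [21, 23), [25, 36).
Union of the two gives the symmetric difference.

[1, 6) ∪ [8, 20) ∪ [21, 23) ∪ [25, 36) ∪ [42, 47)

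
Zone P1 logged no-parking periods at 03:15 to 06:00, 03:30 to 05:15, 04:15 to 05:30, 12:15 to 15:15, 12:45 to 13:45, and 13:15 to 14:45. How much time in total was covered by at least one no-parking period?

Merged: 03:15–06:00, 12:15–15:15.
Lengths: 2 h 45 min + 3 h = 5 h 45 min.

5 h 45 min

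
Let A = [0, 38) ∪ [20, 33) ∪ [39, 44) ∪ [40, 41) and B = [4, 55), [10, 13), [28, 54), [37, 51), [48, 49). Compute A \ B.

Merge the first list: [0, 38), [39, 44).
Merge the second list: [4, 55).
[0, 38) \ B = [0, 4).
[39, 44): entirely removed.

[0, 4)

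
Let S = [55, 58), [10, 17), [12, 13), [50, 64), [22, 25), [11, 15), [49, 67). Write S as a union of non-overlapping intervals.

[10, 17) ∪ [22, 25) ∪ [49, 67)

Sort by start: [10, 17), [11, 15), [12, 13), [22, 25), [49, 67), [50, 64), [55, 58).
[11, 15) overlaps/touches [10, 17) → extend to [10, 17).
[12, 13) overlaps/touches [10, 17) → extend to [10, 17).
[22, 25) is disjoint → start new block.
[49, 67) is disjoint → start new block.
[50, 64) overlaps/touches [49, 67) → extend to [49, 67).
[55, 58) overlaps/touches [49, 67) → extend to [49, 67).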